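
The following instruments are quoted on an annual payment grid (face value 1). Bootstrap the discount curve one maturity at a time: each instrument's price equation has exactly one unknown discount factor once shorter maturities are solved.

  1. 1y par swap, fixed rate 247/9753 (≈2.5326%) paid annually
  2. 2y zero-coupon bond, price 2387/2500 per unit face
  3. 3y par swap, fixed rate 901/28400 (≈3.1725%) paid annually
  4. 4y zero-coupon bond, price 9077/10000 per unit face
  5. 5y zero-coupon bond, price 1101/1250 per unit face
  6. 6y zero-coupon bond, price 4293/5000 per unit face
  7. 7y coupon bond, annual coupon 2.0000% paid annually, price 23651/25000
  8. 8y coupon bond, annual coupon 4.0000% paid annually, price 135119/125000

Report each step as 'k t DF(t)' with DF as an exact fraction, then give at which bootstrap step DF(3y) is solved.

step 1 [1y] swap r/1=247/9753: DF=(1 − 247/9753·(0))/(1+247/9753) = 9753/10000 ≈ 0.975300
step 2 [2y] zero: DF = P = 2387/2500 ≈ 0.954800
step 3 [3y] swap r/1=901/28400: DF=(1 − 901/28400·(0.975300+0.954800))/(1+901/28400) = 9099/10000 ≈ 0.909900
step 4 [4y] zero: DF = P = 9077/10000 ≈ 0.907700
step 5 [5y] zero: DF = P = 1101/1250 ≈ 0.880800
step 6 [6y] zero: DF = P = 4293/5000 ≈ 0.858600
step 7 [7y] bond c/1=1/50: DF=(23651/25000 − 1/50·(0.975300+0.954800+0.909900+0.907700+0.880800+0.858600))/(1+1/50) = 8199/10000 ≈ 0.819900
step 8 [8y] bond c/1=1/25: DF=(135119/125000 − 1/25·(0.975300+0.954800+0.909900+0.907700+0.880800+0.858600+0.819900))/(1+1/25) = 498/625 ≈ 0.796800

1 1 9753/10000
2 2 2387/2500
3 3 9099/10000
4 4 9077/10000
5 5 1101/1250
6 6 4293/5000
7 7 8199/10000
8 8 498/625
DF(3y) is solved at step 3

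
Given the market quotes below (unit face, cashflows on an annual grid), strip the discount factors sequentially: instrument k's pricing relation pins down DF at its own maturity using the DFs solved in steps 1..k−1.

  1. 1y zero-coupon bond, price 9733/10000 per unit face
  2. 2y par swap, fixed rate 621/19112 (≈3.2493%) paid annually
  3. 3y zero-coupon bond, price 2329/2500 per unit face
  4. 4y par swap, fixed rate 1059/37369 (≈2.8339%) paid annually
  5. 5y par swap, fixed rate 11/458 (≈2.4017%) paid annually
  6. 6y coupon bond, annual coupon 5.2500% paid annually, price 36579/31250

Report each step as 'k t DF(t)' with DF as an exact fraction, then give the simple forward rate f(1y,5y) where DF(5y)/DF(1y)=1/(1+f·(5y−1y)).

1 1 9733/10000
2 2 9379/10000
3 3 2329/2500
4 4 8941/10000
5 5 8889/10000
6 6 4407/5000
f(1y,5y) = ((9733/10000)/(8889/10000) − 1)/(4) = 211/8889 ≈ 2.3737%

step 1 [1y] zero: DF = P = 9733/10000 ≈ 0.973300
step 2 [2y] swap r/1=621/19112: DF=(1 − 621/19112·(0.973300))/(1+621/19112) = 9379/10000 ≈ 0.937900
step 3 [3y] zero: DF = P = 2329/2500 ≈ 0.931600
step 4 [4y] swap r/1=1059/37369: DF=(1 − 1059/37369·(0.973300+0.937900+0.931600))/(1+1059/37369) = 8941/10000 ≈ 0.894100
step 5 [5y] swap r/1=11/458: DF=(1 − 11/458·(0.973300+0.937900+0.931600+0.894100))/(1+11/458) = 8889/10000 ≈ 0.888900
step 6 [6y] bond c/1=21/400: DF=(36579/31250 − 21/400·(0.973300+0.937900+0.931600+0.894100+0.888900))/(1+21/400) = 4407/5000 ≈ 0.881400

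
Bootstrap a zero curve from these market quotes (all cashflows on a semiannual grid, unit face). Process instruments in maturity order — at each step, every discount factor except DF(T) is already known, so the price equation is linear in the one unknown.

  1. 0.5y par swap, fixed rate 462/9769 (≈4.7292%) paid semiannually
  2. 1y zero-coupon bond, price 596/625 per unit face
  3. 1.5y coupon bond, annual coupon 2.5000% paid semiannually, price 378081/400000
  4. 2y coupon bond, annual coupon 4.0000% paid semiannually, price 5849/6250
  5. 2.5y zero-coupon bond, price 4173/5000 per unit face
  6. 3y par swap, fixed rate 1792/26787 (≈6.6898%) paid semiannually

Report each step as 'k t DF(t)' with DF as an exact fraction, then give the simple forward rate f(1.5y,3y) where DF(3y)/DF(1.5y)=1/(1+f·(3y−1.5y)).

step 1 [0.5y] swap r/2=231/9769: DF=(1 − 231/9769·(0))/(1+231/9769) = 9769/10000 ≈ 0.976900
step 2 [1y] zero: DF = P = 596/625 ≈ 0.953600
step 3 [1.5y] bond c/2=1/80: DF=(378081/400000 − 1/80·(0.976900+0.953600))/(1+1/80) = 9097/10000 ≈ 0.909700
step 4 [2y] bond c/2=1/50: DF=(5849/6250 − 1/50·(0.976900+0.953600+0.909700))/(1+1/50) = 4309/5000 ≈ 0.861800
step 5 [2.5y] zero: DF = P = 4173/5000 ≈ 0.834600
step 6 [3y] swap r/2=896/26787: DF=(1 − 896/26787·(0.976900+0.953600+0.909700+0.861800+0.834600))/(1+896/26787) = 513/625 ≈ 0.820800

1 1/2 9769/10000
2 1 596/625
3 3/2 9097/10000
4 2 4309/5000
5 5/2 4173/5000
6 3 513/625
f(1.5y,3y) = ((9097/10000)/(513/625) − 1)/(3/2) = 889/12312 ≈ 7.2206%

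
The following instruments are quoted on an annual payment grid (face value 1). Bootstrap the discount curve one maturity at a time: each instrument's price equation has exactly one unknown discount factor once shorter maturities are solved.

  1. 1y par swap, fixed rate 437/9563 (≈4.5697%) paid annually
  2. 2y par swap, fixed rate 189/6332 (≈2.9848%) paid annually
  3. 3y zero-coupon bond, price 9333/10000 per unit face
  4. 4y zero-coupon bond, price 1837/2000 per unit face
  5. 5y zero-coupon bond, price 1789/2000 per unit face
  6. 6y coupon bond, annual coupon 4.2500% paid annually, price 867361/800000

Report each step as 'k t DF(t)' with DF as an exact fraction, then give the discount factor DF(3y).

step 1 [1y] swap r/1=437/9563: DF=(1 − 437/9563·(0))/(1+437/9563) = 9563/10000 ≈ 0.956300
step 2 [2y] swap r/1=189/6332: DF=(1 − 189/6332·(0.956300))/(1+189/6332) = 9433/10000 ≈ 0.943300
step 3 [3y] zero: DF = P = 9333/10000 ≈ 0.933300
step 4 [4y] zero: DF = P = 1837/2000 ≈ 0.918500
step 5 [5y] zero: DF = P = 1789/2000 ≈ 0.894500
step 6 [6y] bond c/1=17/400: DF=(867361/800000 − 17/400·(0.956300+0.943300+0.933300+0.918500+0.894500))/(1+17/400) = 4253/5000 ≈ 0.850600

1 1 9563/10000
2 2 9433/10000
3 3 9333/10000
4 4 1837/2000
5 5 1789/2000
6 6 4253/5000
DF(3y) = 9333/10000 ≈ 0.933300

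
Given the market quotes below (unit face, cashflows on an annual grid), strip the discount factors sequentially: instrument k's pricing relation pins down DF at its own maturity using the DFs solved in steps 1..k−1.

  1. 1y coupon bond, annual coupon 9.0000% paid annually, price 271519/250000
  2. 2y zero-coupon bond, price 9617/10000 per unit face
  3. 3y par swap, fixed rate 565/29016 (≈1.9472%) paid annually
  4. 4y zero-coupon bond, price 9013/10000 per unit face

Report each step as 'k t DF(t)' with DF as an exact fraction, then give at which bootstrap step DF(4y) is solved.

step 1 [1y] bond c/1=9/100: DF=(271519/250000 − 9/100·(0))/(1+9/100) = 2491/2500 ≈ 0.996400
step 2 [2y] zero: DF = P = 9617/10000 ≈ 0.961700
step 3 [3y] swap r/1=565/29016: DF=(1 − 565/29016·(0.996400+0.961700))/(1+565/29016) = 1887/2000 ≈ 0.943500
step 4 [4y] zero: DF = P = 9013/10000 ≈ 0.901300

1 1 2491/2500
2 2 9617/10000
3 3 1887/2000
4 4 9013/10000
DF(4y) is solved at step 4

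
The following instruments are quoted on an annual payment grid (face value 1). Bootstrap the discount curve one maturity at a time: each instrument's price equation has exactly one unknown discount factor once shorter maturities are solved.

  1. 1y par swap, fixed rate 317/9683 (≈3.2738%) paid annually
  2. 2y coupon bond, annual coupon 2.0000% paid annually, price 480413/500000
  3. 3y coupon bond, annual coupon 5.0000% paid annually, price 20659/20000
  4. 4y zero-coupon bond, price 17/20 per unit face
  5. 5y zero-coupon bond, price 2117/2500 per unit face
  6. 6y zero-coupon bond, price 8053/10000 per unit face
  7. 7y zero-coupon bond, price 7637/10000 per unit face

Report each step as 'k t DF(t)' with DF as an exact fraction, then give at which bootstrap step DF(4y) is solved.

step 1 [1y] swap r/1=317/9683: DF=(1 − 317/9683·(0))/(1+317/9683) = 9683/10000 ≈ 0.968300
step 2 [2y] bond c/1=1/50: DF=(480413/500000 − 1/50·(0.968300))/(1+1/50) = 923/1000 ≈ 0.923000
step 3 [3y] bond c/1=1/20: DF=(20659/20000 − 1/20·(0.968300+0.923000))/(1+1/20) = 8937/10000 ≈ 0.893700
step 4 [4y] zero: DF = P = 17/20 ≈ 0.850000
step 5 [5y] zero: DF = P = 2117/2500 ≈ 0.846800
step 6 [6y] zero: DF = P = 8053/10000 ≈ 0.805300
step 7 [7y] zero: DF = P = 7637/10000 ≈ 0.763700

1 1 9683/10000
2 2 923/1000
3 3 8937/10000
4 4 17/20
5 5 2117/2500
6 6 8053/10000
7 7 7637/10000
DF(4y) is solved at step 4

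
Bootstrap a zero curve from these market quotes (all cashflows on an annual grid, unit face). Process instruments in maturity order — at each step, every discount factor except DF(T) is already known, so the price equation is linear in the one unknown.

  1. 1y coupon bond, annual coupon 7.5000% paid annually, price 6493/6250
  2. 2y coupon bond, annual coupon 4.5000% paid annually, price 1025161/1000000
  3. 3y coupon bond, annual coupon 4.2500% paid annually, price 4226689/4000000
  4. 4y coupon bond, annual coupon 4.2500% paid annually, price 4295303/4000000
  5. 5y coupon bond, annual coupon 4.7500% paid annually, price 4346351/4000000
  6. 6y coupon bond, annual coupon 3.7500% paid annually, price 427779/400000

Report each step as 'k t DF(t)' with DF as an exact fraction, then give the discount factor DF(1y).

1 1 604/625
2 2 4697/5000
3 3 9359/10000
4 4 4571/5000
5 5 867/1000
6 6 8637/10000
DF(1y) = 604/625 ≈ 0.966400

step 1 [1y] bond c/1=3/40: DF=(6493/6250 − 3/40·(0))/(1+3/40) = 604/625 ≈ 0.966400
step 2 [2y] bond c/1=9/200: DF=(1025161/1000000 − 9/200·(0.966400))/(1+9/200) = 4697/5000 ≈ 0.939400
step 3 [3y] bond c/1=17/400: DF=(4226689/4000000 − 17/400·(0.966400+0.939400))/(1+17/400) = 9359/10000 ≈ 0.935900
step 4 [4y] bond c/1=17/400: DF=(4295303/4000000 − 17/400·(0.966400+0.939400+0.935900))/(1+17/400) = 4571/5000 ≈ 0.914200
step 5 [5y] bond c/1=19/400: DF=(4346351/4000000 − 19/400·(0.966400+0.939400+0.935900+0.914200))/(1+19/400) = 867/1000 ≈ 0.867000
step 6 [6y] bond c/1=3/80: DF=(427779/400000 − 3/80·(0.966400+0.939400+0.935900+0.914200+0.867000))/(1+3/80) = 8637/10000 ≈ 0.863700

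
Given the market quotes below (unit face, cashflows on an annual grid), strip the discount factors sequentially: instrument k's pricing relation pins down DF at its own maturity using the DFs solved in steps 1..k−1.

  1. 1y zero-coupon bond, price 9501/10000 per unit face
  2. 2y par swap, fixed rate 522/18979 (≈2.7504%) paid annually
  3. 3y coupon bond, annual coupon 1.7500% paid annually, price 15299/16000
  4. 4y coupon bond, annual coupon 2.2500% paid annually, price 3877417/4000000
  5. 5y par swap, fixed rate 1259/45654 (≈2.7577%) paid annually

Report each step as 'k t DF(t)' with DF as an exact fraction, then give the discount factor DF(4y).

step 1 [1y] zero: DF = P = 9501/10000 ≈ 0.950100
step 2 [2y] swap r/1=522/18979: DF=(1 − 522/18979·(0.950100))/(1+522/18979) = 4739/5000 ≈ 0.947800
step 3 [3y] bond c/1=7/400: DF=(15299/16000 − 7/400·(0.950100+0.947800))/(1+7/400) = 9071/10000 ≈ 0.907100
step 4 [4y] bond c/1=9/400: DF=(3877417/4000000 − 9/400·(0.950100+0.947800+0.907100))/(1+9/400) = 8863/10000 ≈ 0.886300
step 5 [5y] swap r/1=1259/45654: DF=(1 − 1259/45654·(0.950100+0.947800+0.907100+0.886300))/(1+1259/45654) = 8741/10000 ≈ 0.874100

1 1 9501/10000
2 2 4739/5000
3 3 9071/10000
4 4 8863/10000
5 5 8741/10000
DF(4y) = 8863/10000 ≈ 0.886300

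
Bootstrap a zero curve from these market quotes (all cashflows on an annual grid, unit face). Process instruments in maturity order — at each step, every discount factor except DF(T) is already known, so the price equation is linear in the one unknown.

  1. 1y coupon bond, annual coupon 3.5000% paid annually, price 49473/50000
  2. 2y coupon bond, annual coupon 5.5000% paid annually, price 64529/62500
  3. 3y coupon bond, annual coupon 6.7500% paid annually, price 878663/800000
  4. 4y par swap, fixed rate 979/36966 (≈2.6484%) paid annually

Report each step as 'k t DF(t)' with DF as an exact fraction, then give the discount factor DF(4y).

1 1 239/250
2 2 1161/1250
3 3 9097/10000
4 4 9021/10000
DF(4y) = 9021/10000 ≈ 0.902100

step 1 [1y] bond c/1=7/200: DF=(49473/50000 − 7/200·(0))/(1+7/200) = 239/250 ≈ 0.956000
step 2 [2y] bond c/1=11/200: DF=(64529/62500 − 11/200·(0.956000))/(1+11/200) = 1161/1250 ≈ 0.928800
step 3 [3y] bond c/1=27/400: DF=(878663/800000 − 27/400·(0.956000+0.928800))/(1+27/400) = 9097/10000 ≈ 0.909700
step 4 [4y] swap r/1=979/36966: DF=(1 − 979/36966·(0.956000+0.928800+0.909700))/(1+979/36966) = 9021/10000 ≈ 0.902100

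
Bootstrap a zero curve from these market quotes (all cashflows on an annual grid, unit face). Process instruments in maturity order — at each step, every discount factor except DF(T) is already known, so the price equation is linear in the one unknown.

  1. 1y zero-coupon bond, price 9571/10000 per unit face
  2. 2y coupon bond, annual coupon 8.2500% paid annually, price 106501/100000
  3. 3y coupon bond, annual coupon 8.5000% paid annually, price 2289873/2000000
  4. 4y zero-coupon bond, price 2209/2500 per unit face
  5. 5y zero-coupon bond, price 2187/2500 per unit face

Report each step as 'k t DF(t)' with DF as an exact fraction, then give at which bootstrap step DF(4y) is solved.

1 1 9571/10000
2 2 9109/10000
3 3 9089/10000
4 4 2209/2500
5 5 2187/2500
DF(4y) is solved at step 4

step 1 [1y] zero: DF = P = 9571/10000 ≈ 0.957100
step 2 [2y] bond c/1=33/400: DF=(106501/100000 − 33/400·(0.957100))/(1+33/400) = 9109/10000 ≈ 0.910900
step 3 [3y] bond c/1=17/200: DF=(2289873/2000000 − 17/200·(0.957100+0.910900))/(1+17/200) = 9089/10000 ≈ 0.908900
step 4 [4y] zero: DF = P = 2209/2500 ≈ 0.883600
step 5 [5y] zero: DF = P = 2187/2500 ≈ 0.874800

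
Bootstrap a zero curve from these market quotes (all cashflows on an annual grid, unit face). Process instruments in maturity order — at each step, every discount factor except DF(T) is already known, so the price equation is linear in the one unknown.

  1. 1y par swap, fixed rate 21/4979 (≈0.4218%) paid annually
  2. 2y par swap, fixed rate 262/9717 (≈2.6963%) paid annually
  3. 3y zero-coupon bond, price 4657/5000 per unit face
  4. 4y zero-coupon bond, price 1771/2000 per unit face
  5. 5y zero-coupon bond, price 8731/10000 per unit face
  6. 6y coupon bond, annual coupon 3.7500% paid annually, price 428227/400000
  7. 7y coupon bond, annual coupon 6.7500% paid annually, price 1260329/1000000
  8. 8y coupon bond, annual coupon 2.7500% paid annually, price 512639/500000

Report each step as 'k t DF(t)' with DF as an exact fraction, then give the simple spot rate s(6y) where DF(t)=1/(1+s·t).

step 1 [1y] swap r/1=21/4979: DF=(1 − 21/4979·(0))/(1+21/4979) = 4979/5000 ≈ 0.995800
step 2 [2y] swap r/1=262/9717: DF=(1 − 262/9717·(0.995800))/(1+262/9717) = 2369/2500 ≈ 0.947600
step 3 [3y] zero: DF = P = 4657/5000 ≈ 0.931400
step 4 [4y] zero: DF = P = 1771/2000 ≈ 0.885500
step 5 [5y] zero: DF = P = 8731/10000 ≈ 0.873100
step 6 [6y] bond c/1=3/80: DF=(428227/400000 − 3/80·(0.995800+0.947600+0.931400+0.885500+0.873100))/(1+3/80) = 2161/2500 ≈ 0.864400
step 7 [7y] bond c/1=27/400: DF=(1260329/1000000 − 27/400·(0.995800+0.947600+0.931400+0.885500+0.873100+0.864400))/(1+27/400) = 833/1000 ≈ 0.833000
step 8 [8y] bond c/1=11/400: DF=(512639/500000 − 11/400·(0.995800+0.947600+0.931400+0.885500+0.873100+0.864400+0.833000))/(1+11/400) = 2071/2500 ≈ 0.828400

1 1 4979/5000
2 2 2369/2500
3 3 4657/5000
4 4 1771/2000
5 5 8731/10000
6 6 2161/2500
7 7 833/1000
8 8 2071/2500
s(6y) = (1/(2161/2500) − 1)/(6) = 113/4322 ≈ 2.6145%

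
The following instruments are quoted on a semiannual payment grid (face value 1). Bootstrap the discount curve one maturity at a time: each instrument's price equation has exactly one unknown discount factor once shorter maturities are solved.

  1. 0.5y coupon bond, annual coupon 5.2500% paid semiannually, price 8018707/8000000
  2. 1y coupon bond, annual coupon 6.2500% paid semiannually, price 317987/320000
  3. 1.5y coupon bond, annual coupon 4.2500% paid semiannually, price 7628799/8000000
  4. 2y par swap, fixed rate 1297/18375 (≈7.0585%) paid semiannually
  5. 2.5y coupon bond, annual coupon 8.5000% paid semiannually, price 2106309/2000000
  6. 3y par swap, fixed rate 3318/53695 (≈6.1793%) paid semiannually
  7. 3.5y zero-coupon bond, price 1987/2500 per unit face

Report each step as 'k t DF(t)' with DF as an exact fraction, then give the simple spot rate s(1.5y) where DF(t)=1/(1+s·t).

1 1/2 9767/10000
2 1 467/500
3 3/2 447/500
4 2 8703/10000
5 5/2 2151/2500
6 3 8341/10000
7 7/2 1987/2500
s(1.5y) = (1/(447/500) − 1)/(3/2) = 106/1341 ≈ 7.9045%

step 1 [0.5y] bond c/2=21/800: DF=(8018707/8000000 − 21/800·(0))/(1+21/800) = 9767/10000 ≈ 0.976700
step 2 [1y] bond c/2=1/32: DF=(317987/320000 − 1/32·(0.976700))/(1+1/32) = 467/500 ≈ 0.934000
step 3 [1.5y] bond c/2=17/800: DF=(7628799/8000000 − 17/800·(0.976700+0.934000))/(1+17/800) = 447/500 ≈ 0.894000
step 4 [2y] swap r/2=1297/36750: DF=(1 − 1297/36750·(0.976700+0.934000+0.894000))/(1+1297/36750) = 8703/10000 ≈ 0.870300
step 5 [2.5y] bond c/2=17/400: DF=(2106309/2000000 − 17/400·(0.976700+0.934000+0.894000+0.870300))/(1+17/400) = 2151/2500 ≈ 0.860400
step 6 [3y] swap r/2=1659/53695: DF=(1 − 1659/53695·(0.976700+0.934000+0.894000+0.870300+0.860400))/(1+1659/53695) = 8341/10000 ≈ 0.834100
step 7 [3.5y] zero: DF = P = 1987/2500 ≈ 0.794800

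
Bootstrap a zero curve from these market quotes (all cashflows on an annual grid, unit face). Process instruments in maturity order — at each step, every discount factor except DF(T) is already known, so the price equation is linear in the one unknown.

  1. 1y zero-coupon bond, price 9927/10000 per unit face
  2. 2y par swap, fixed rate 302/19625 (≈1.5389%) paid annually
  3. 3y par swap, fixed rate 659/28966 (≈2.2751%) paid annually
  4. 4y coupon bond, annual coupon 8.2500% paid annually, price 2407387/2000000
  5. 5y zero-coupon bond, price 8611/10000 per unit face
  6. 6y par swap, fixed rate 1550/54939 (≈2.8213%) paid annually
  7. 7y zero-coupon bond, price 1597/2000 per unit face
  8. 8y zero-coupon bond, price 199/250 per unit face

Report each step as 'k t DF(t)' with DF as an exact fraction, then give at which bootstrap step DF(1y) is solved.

step 1 [1y] zero: DF = P = 9927/10000 ≈ 0.992700
step 2 [2y] swap r/1=302/19625: DF=(1 − 302/19625·(0.992700))/(1+302/19625) = 4849/5000 ≈ 0.969800
step 3 [3y] swap r/1=659/28966: DF=(1 − 659/28966·(0.992700+0.969800))/(1+659/28966) = 9341/10000 ≈ 0.934100
step 4 [4y] bond c/1=33/400: DF=(2407387/2000000 − 33/400·(0.992700+0.969800+0.934100))/(1+33/400) = 557/625 ≈ 0.891200
step 5 [5y] zero: DF = P = 8611/10000 ≈ 0.861100
step 6 [6y] swap r/1=1550/54939: DF=(1 − 1550/54939·(0.992700+0.969800+0.934100+0.891200+0.861100))/(1+1550/54939) = 169/200 ≈ 0.845000
step 7 [7y] zero: DF = P = 1597/2000 ≈ 0.798500
step 8 [8y] zero: DF = P = 199/250 ≈ 0.796000

1 1 9927/10000
2 2 4849/5000
3 3 9341/10000
4 4 557/625
5 5 8611/10000
6 6 169/200
7 7 1597/2000
8 8 199/250
DF(1y) is solved at step 1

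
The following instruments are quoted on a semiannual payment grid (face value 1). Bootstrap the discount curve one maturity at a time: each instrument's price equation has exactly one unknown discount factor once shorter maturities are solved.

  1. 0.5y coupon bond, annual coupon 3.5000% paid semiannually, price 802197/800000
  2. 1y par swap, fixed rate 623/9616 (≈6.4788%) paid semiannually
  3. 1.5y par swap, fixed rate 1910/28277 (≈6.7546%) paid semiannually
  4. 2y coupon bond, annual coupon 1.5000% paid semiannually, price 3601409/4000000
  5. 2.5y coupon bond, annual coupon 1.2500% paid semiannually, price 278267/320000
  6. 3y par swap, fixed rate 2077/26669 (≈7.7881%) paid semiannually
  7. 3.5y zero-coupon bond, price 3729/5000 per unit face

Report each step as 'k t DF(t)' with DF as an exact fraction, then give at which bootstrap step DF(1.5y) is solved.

step 1 [0.5y] bond c/2=7/400: DF=(802197/800000 − 7/400·(0))/(1+7/400) = 1971/2000 ≈ 0.985500
step 2 [1y] swap r/2=623/19232: DF=(1 − 623/19232·(0.985500))/(1+623/19232) = 9377/10000 ≈ 0.937700
step 3 [1.5y] swap r/2=955/28277: DF=(1 − 955/28277·(0.985500+0.937700))/(1+955/28277) = 1809/2000 ≈ 0.904500
step 4 [2y] bond c/2=3/400: DF=(3601409/4000000 − 3/400·(0.985500+0.937700+0.904500))/(1+3/400) = 4363/5000 ≈ 0.872600
step 5 [2.5y] bond c/2=1/160: DF=(278267/320000 − 1/160·(0.985500+0.937700+0.904500+0.872600))/(1+1/160) = 2103/2500 ≈ 0.841200
step 6 [3y] swap r/2=2077/53338: DF=(1 − 2077/53338·(0.985500+0.937700+0.904500+0.872600+0.841200))/(1+2077/53338) = 7923/10000 ≈ 0.792300
step 7 [3.5y] zero: DF = P = 3729/5000 ≈ 0.745800

1 1/2 1971/2000
2 1 9377/10000
3 3/2 1809/2000
4 2 4363/5000
5 5/2 2103/2500
6 3 7923/10000
7 7/2 3729/5000
DF(1.5y) is solved at step 3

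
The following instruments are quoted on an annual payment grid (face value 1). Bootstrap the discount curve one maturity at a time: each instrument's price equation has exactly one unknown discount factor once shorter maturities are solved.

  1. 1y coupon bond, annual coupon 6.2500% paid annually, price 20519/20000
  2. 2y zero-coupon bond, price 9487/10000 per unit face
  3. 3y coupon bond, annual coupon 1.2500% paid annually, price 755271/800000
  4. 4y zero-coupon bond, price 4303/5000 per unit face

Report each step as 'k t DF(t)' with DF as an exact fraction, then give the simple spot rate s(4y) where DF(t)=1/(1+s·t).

step 1 [1y] bond c/1=1/16: DF=(20519/20000 − 1/16·(0))/(1+1/16) = 1207/1250 ≈ 0.965600
step 2 [2y] zero: DF = P = 9487/10000 ≈ 0.948700
step 3 [3y] bond c/1=1/80: DF=(755271/800000 − 1/80·(0.965600+0.948700))/(1+1/80) = 568/625 ≈ 0.908800
step 4 [4y] zero: DF = P = 4303/5000 ≈ 0.860600

1 1 1207/1250
2 2 9487/10000
3 3 568/625
4 4 4303/5000
s(4y) = (1/(4303/5000) − 1)/(4) = 697/17212 ≈ 4.0495%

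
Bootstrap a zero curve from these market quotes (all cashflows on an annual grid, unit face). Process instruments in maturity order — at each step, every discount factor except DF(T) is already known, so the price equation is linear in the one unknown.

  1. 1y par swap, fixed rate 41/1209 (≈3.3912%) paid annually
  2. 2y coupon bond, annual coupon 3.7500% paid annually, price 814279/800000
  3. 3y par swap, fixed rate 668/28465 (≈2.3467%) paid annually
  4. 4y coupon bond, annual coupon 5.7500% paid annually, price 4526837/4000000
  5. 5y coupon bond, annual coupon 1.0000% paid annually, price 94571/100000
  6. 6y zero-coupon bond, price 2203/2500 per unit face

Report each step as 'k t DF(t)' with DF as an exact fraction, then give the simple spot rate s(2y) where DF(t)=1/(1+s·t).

step 1 [1y] swap r/1=41/1209: DF=(1 − 41/1209·(0))/(1+41/1209) = 1209/1250 ≈ 0.967200
step 2 [2y] bond c/1=3/80: DF=(814279/800000 − 3/80·(0.967200))/(1+3/80) = 9461/10000 ≈ 0.946100
step 3 [3y] swap r/1=668/28465: DF=(1 − 668/28465·(0.967200+0.946100))/(1+668/28465) = 2333/2500 ≈ 0.933200
step 4 [4y] bond c/1=23/400: DF=(4526837/4000000 − 23/400·(0.967200+0.946100+0.933200))/(1+23/400) = 4577/5000 ≈ 0.915400
step 5 [5y] bond c/1=1/100: DF=(94571/100000 − 1/100·(0.967200+0.946100+0.933200+0.915400))/(1+1/100) = 8991/10000 ≈ 0.899100
step 6 [6y] zero: DF = P = 2203/2500 ≈ 0.881200

1 1 1209/1250
2 2 9461/10000
3 3 2333/2500
4 4 4577/5000
5 5 8991/10000
6 6 2203/2500
s(2y) = (1/(9461/10000) − 1)/(2) = 539/18922 ≈ 2.8485%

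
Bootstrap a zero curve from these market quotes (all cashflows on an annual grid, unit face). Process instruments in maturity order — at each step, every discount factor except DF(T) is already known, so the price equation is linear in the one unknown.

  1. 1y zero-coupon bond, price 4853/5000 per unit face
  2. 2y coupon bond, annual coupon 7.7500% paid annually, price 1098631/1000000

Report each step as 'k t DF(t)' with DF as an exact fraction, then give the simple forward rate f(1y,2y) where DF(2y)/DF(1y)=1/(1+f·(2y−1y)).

step 1 [1y] zero: DF = P = 4853/5000 ≈ 0.970600
step 2 [2y] bond c/1=31/400: DF=(1098631/1000000 − 31/400·(0.970600))/(1+31/400) = 4749/5000 ≈ 0.949800

1 1 4853/5000
2 2 4749/5000
f(1y,2y) = ((4853/5000)/(4749/5000) − 1)/(1) = 104/4749 ≈ 2.1899%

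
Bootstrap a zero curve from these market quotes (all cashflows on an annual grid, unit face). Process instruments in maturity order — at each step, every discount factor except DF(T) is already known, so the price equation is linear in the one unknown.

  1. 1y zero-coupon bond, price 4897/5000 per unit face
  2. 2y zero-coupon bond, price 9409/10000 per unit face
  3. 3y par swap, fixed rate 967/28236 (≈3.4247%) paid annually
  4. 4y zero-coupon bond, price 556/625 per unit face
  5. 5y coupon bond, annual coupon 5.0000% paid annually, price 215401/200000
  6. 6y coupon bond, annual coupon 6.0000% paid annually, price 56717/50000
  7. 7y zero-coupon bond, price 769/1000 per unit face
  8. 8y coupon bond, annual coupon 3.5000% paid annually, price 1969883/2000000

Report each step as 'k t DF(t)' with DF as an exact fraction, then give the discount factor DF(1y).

1 1 4897/5000
2 2 9409/10000
3 3 9033/10000
4 4 556/625
5 5 8489/10000
6 6 8119/10000
7 7 769/1000
8 8 7439/10000
DF(1y) = 4897/5000 ≈ 0.979400

step 1 [1y] zero: DF = P = 4897/5000 ≈ 0.979400
step 2 [2y] zero: DF = P = 9409/10000 ≈ 0.940900
step 3 [3y] swap r/1=967/28236: DF=(1 − 967/28236·(0.979400+0.940900))/(1+967/28236) = 9033/10000 ≈ 0.903300
step 4 [4y] zero: DF = P = 556/625 ≈ 0.889600
step 5 [5y] bond c/1=1/20: DF=(215401/200000 − 1/20·(0.979400+0.940900+0.903300+0.889600))/(1+1/20) = 8489/10000 ≈ 0.848900
step 6 [6y] bond c/1=3/50: DF=(56717/50000 − 3/50·(0.979400+0.940900+0.903300+0.889600+0.848900))/(1+3/50) = 8119/10000 ≈ 0.811900
step 7 [7y] zero: DF = P = 769/1000 ≈ 0.769000
step 8 [8y] bond c/1=7/200: DF=(1969883/2000000 − 7/200·(0.979400+0.940900+0.903300+0.889600+0.848900+0.811900+0.769000))/(1+7/200) = 7439/10000 ≈ 0.743900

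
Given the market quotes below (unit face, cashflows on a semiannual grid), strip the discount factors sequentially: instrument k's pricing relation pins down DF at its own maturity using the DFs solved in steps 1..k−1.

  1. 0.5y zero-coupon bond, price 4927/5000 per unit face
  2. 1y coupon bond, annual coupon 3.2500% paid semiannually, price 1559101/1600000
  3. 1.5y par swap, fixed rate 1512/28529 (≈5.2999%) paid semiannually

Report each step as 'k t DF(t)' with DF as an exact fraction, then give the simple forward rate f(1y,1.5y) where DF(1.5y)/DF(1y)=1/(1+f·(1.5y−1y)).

step 1 [0.5y] zero: DF = P = 4927/5000 ≈ 0.985400
step 2 [1y] bond c/2=13/800: DF=(1559101/1600000 − 13/800·(0.985400))/(1+13/800) = 9431/10000 ≈ 0.943100
step 3 [1.5y] swap r/2=756/28529: DF=(1 − 756/28529·(0.985400+0.943100))/(1+756/28529) = 2311/2500 ≈ 0.924400

1 1/2 4927/5000
2 1 9431/10000
3 3/2 2311/2500
f(1y,1.5y) = ((9431/10000)/(2311/2500) − 1)/(1/2) = 187/4622 ≈ 4.0459%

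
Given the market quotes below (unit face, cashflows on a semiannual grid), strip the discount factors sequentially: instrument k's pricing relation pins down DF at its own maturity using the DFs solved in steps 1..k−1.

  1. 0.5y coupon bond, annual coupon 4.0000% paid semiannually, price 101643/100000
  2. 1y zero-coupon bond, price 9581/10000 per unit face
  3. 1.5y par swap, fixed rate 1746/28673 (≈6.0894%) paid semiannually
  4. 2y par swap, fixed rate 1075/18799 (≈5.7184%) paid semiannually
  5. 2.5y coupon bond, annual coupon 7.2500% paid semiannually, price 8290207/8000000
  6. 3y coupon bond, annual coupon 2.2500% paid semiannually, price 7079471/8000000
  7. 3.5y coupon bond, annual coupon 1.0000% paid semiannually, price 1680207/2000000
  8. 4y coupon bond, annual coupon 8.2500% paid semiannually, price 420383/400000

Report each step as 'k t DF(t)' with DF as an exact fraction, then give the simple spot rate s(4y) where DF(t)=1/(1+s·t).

step 1 [0.5y] bond c/2=1/50: DF=(101643/100000 − 1/50·(0))/(1+1/50) = 1993/2000 ≈ 0.996500
step 2 [1y] zero: DF = P = 9581/10000 ≈ 0.958100
step 3 [1.5y] swap r/2=873/28673: DF=(1 − 873/28673·(0.996500+0.958100))/(1+873/28673) = 9127/10000 ≈ 0.912700
step 4 [2y] swap r/2=1075/37598: DF=(1 − 1075/37598·(0.996500+0.958100+0.912700))/(1+1075/37598) = 357/400 ≈ 0.892500
step 5 [2.5y] bond c/2=29/800: DF=(8290207/8000000 − 29/800·(0.996500+0.958100+0.912700+0.892500))/(1+29/800) = 1737/2000 ≈ 0.868500
step 6 [3y] bond c/2=9/800: DF=(7079471/8000000 − 9/800·(0.996500+0.958100+0.912700+0.892500+0.868500))/(1+9/800) = 2059/2500 ≈ 0.823600
step 7 [3.5y] bond c/2=1/200: DF=(1680207/2000000 − 1/200·(0.996500+0.958100+0.912700+0.892500+0.868500+0.823600))/(1+1/200) = 1011/1250 ≈ 0.808800
step 8 [4y] bond c/2=33/800: DF=(420383/400000 − 33/800·(0.996500+0.958100+0.912700+0.892500+0.868500+0.823600+0.808800))/(1+33/800) = 7613/10000 ≈ 0.761300

1 1/2 1993/2000
2 1 9581/10000
3 3/2 9127/10000
4 2 357/400
5 5/2 1737/2000
6 3 2059/2500
7 7/2 1011/1250
8 4 7613/10000
s(4y) = (1/(7613/10000) − 1)/(4) = 2387/30452 ≈ 7.8386%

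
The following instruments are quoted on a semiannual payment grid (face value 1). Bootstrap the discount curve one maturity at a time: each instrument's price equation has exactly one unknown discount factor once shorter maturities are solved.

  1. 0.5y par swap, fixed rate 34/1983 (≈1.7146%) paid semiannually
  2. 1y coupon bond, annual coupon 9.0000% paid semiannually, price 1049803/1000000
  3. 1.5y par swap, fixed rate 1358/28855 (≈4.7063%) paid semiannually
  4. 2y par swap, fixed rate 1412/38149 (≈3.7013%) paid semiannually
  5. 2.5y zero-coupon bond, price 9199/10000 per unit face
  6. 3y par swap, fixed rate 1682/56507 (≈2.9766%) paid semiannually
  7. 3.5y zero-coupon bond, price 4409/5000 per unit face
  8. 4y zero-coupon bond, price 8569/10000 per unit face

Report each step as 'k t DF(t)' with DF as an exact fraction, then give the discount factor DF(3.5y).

1 1/2 1983/2000
2 1 9619/10000
3 3/2 9321/10000
4 2 4647/5000
5 5/2 9199/10000
6 3 9159/10000
7 7/2 4409/5000
8 4 8569/10000
DF(3.5y) = 4409/5000 ≈ 0.881800

step 1 [0.5y] swap r/2=17/1983: DF=(1 − 17/1983·(0))/(1+17/1983) = 1983/2000 ≈ 0.991500
step 2 [1y] bond c/2=9/200: DF=(1049803/1000000 − 9/200·(0.991500))/(1+9/200) = 9619/10000 ≈ 0.961900
step 3 [1.5y] swap r/2=679/28855: DF=(1 − 679/28855·(0.991500+0.961900))/(1+679/28855) = 9321/10000 ≈ 0.932100
step 4 [2y] swap r/2=706/38149: DF=(1 − 706/38149·(0.991500+0.961900+0.932100))/(1+706/38149) = 4647/5000 ≈ 0.929400
step 5 [2.5y] zero: DF = P = 9199/10000 ≈ 0.919900
step 6 [3y] swap r/2=841/56507: DF=(1 − 841/56507·(0.991500+0.961900+0.932100+0.929400+0.919900))/(1+841/56507) = 9159/10000 ≈ 0.915900
step 7 [3.5y] zero: DF = P = 4409/5000 ≈ 0.881800
step 8 [4y] zero: DF = P = 8569/10000 ≈ 0.856900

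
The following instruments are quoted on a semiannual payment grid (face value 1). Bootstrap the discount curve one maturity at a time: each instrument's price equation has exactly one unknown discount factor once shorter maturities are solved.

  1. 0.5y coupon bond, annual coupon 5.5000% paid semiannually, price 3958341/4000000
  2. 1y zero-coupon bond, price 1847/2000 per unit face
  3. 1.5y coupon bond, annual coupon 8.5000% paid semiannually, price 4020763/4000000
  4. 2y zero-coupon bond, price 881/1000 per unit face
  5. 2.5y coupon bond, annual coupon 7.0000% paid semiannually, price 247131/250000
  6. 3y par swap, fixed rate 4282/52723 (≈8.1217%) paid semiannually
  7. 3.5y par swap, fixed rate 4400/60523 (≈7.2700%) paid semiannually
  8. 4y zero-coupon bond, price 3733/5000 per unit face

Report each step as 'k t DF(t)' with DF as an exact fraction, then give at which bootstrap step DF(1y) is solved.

1 1/2 9631/10000
2 1 1847/2000
3 3/2 8873/10000
4 2 881/1000
5 5/2 1663/2000
6 3 7859/10000
7 7/2 39/50
8 4 3733/5000
DF(1y) is solved at step 2

step 1 [0.5y] bond c/2=11/400: DF=(3958341/4000000 − 11/400·(0))/(1+11/400) = 9631/10000 ≈ 0.963100
step 2 [1y] zero: DF = P = 1847/2000 ≈ 0.923500
step 3 [1.5y] bond c/2=17/400: DF=(4020763/4000000 − 17/400·(0.963100+0.923500))/(1+17/400) = 8873/10000 ≈ 0.887300
step 4 [2y] zero: DF = P = 881/1000 ≈ 0.881000
step 5 [2.5y] bond c/2=7/200: DF=(247131/250000 − 7/200·(0.963100+0.923500+0.887300+0.881000))/(1+7/200) = 1663/2000 ≈ 0.831500
step 6 [3y] swap r/2=2141/52723: DF=(1 − 2141/52723·(0.963100+0.923500+0.887300+0.881000+0.831500))/(1+2141/52723) = 7859/10000 ≈ 0.785900
step 7 [3.5y] swap r/2=2200/60523: DF=(1 − 2200/60523·(0.963100+0.923500+0.887300+0.881000+0.831500+0.785900))/(1+2200/60523) = 39/50 ≈ 0.780000
step 8 [4y] zero: DF = P = 3733/5000 ≈ 0.746600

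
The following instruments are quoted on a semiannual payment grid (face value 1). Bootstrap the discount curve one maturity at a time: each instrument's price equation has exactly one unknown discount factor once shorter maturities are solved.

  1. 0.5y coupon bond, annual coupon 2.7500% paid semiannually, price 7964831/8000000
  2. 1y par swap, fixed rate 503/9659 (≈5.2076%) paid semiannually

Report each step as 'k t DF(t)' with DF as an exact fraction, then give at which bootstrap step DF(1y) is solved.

1 1/2 9821/10000
2 1 9497/10000
DF(1y) is solved at step 2

step 1 [0.5y] bond c/2=11/800: DF=(7964831/8000000 − 11/800·(0))/(1+11/800) = 9821/10000 ≈ 0.982100
step 2 [1y] swap r/2=503/19318: DF=(1 − 503/19318·(0.982100))/(1+503/19318) = 9497/10000 ≈ 0.949700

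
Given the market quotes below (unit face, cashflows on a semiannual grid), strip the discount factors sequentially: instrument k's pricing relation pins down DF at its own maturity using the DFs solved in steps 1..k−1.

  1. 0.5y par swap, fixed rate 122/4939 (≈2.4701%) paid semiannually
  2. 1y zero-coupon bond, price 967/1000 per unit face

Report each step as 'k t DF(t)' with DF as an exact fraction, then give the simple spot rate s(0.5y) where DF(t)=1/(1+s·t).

step 1 [0.5y] swap r/2=61/4939: DF=(1 − 61/4939·(0))/(1+61/4939) = 4939/5000 ≈ 0.987800
step 2 [1y] zero: DF = P = 967/1000 ≈ 0.967000

1 1/2 4939/5000
2 1 967/1000
s(0.5y) = (1/(4939/5000) − 1)/(1/2) = 122/4939 ≈ 2.4701%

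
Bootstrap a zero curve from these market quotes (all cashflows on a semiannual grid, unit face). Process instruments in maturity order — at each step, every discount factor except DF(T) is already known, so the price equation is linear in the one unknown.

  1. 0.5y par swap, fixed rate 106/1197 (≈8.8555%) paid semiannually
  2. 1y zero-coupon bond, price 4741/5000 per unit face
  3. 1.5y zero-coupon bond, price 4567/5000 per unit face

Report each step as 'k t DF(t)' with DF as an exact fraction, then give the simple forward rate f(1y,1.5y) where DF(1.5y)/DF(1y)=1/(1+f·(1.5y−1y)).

step 1 [0.5y] swap r/2=53/1197: DF=(1 − 53/1197·(0))/(1+53/1197) = 1197/1250 ≈ 0.957600
step 2 [1y] zero: DF = P = 4741/5000 ≈ 0.948200
step 3 [1.5y] zero: DF = P = 4567/5000 ≈ 0.913400

1 1/2 1197/1250
2 1 4741/5000
3 3/2 4567/5000
f(1y,1.5y) = ((4741/5000)/(4567/5000) − 1)/(1/2) = 348/4567 ≈ 7.6199%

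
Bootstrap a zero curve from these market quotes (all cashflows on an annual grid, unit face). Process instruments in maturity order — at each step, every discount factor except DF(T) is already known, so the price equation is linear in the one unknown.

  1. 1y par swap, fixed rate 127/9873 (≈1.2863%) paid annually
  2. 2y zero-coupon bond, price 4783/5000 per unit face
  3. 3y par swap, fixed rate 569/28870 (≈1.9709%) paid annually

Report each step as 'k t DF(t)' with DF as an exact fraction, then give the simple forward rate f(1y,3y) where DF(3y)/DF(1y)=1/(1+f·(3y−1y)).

step 1 [1y] swap r/1=127/9873: DF=(1 − 127/9873·(0))/(1+127/9873) = 9873/10000 ≈ 0.987300
step 2 [2y] zero: DF = P = 4783/5000 ≈ 0.956600
step 3 [3y] swap r/1=569/28870: DF=(1 − 569/28870·(0.987300+0.956600))/(1+569/28870) = 9431/10000 ≈ 0.943100

1 1 9873/10000
2 2 4783/5000
3 3 9431/10000
f(1y,3y) = ((9873/10000)/(9431/10000) − 1)/(2) = 221/9431 ≈ 2.3433%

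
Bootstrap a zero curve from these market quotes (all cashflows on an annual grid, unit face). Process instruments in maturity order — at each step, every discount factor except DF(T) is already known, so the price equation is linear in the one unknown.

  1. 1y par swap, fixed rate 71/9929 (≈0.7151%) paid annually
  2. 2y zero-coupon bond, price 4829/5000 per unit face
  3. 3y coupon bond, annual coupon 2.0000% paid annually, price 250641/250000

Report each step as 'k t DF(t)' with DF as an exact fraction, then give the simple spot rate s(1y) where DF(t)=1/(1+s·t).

1 1 9929/10000
2 2 4829/5000
3 3 1889/2000
s(1y) = (1/(9929/10000) − 1)/(1) = 71/9929 ≈ 0.7151%

step 1 [1y] swap r/1=71/9929: DF=(1 − 71/9929·(0))/(1+71/9929) = 9929/10000 ≈ 0.992900
step 2 [2y] zero: DF = P = 4829/5000 ≈ 0.965800
step 3 [3y] bond c/1=1/50: DF=(250641/250000 − 1/50·(0.992900+0.965800))/(1+1/50) = 1889/2000 ≈ 0.944500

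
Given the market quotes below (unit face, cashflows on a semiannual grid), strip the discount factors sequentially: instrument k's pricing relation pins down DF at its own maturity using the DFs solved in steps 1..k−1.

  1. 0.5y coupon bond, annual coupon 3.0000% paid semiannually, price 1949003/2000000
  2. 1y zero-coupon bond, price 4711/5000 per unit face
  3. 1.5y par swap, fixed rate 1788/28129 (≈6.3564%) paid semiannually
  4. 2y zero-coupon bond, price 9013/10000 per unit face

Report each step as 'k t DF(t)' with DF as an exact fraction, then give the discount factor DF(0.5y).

step 1 [0.5y] bond c/2=3/200: DF=(1949003/2000000 − 3/200·(0))/(1+3/200) = 9601/10000 ≈ 0.960100
step 2 [1y] zero: DF = P = 4711/5000 ≈ 0.942200
step 3 [1.5y] swap r/2=894/28129: DF=(1 − 894/28129·(0.960100+0.942200))/(1+894/28129) = 4553/5000 ≈ 0.910600
step 4 [2y] zero: DF = P = 9013/10000 ≈ 0.901300

1 1/2 9601/10000
2 1 4711/5000
3 3/2 4553/5000
4 2 9013/10000
DF(0.5y) = 9601/10000 ≈ 0.960100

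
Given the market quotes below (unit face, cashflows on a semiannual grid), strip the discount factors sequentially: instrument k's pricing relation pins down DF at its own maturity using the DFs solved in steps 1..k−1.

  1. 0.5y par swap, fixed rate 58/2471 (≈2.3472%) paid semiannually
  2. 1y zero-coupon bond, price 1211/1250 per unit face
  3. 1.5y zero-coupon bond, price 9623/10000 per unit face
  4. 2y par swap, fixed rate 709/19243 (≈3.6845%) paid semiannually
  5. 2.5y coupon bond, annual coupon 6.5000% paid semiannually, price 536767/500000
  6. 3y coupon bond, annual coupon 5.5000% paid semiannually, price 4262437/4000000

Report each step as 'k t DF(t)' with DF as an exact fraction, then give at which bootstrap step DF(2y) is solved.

step 1 [0.5y] swap r/2=29/2471: DF=(1 − 29/2471·(0))/(1+29/2471) = 2471/2500 ≈ 0.988400
step 2 [1y] zero: DF = P = 1211/1250 ≈ 0.968800
step 3 [1.5y] zero: DF = P = 9623/10000 ≈ 0.962300
step 4 [2y] swap r/2=709/38486: DF=(1 − 709/38486·(0.988400+0.968800+0.962300))/(1+709/38486) = 9291/10000 ≈ 0.929100
step 5 [2.5y] bond c/2=13/400: DF=(536767/500000 − 13/400·(0.988400+0.968800+0.962300+0.929100))/(1+13/400) = 4593/5000 ≈ 0.918600
step 6 [3y] bond c/2=11/400: DF=(4262437/4000000 − 11/400·(0.988400+0.968800+0.962300+0.929100+0.918600))/(1+11/400) = 1819/2000 ≈ 0.909500

1 1/2 2471/2500
2 1 1211/1250
3 3/2 9623/10000
4 2 9291/10000
5 5/2 4593/5000
6 3 1819/2000
DF(2y) is solved at step 4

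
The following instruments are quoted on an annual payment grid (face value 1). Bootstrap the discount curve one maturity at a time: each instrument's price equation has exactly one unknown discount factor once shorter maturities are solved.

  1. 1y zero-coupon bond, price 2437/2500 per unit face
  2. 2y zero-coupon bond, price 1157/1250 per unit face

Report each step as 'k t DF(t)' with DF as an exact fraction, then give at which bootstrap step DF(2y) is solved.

1 1 2437/2500
2 2 1157/1250
DF(2y) is solved at step 2

step 1 [1y] zero: DF = P = 2437/2500 ≈ 0.974800
step 2 [2y] zero: DF = P = 1157/1250 ≈ 0.925600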